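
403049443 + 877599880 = 1280649323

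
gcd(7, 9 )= 1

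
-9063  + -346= - 9409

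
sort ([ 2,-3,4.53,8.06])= [ - 3,2,4.53 , 8.06 ]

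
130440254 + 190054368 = 320494622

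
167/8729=167/8729= 0.02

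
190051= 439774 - 249723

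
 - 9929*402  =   - 3991458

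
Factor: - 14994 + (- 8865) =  - 3^2*11^1  *  241^1 = - 23859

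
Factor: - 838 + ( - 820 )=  - 2^1 *829^1 = - 1658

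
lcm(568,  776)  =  55096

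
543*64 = 34752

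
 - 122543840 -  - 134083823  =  11539983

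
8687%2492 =1211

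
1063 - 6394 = - 5331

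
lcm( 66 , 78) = 858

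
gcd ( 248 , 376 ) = 8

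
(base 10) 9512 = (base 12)5608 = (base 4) 2110220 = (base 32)998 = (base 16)2528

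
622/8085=622/8085 = 0.08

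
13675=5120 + 8555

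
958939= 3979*241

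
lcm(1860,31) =1860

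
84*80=6720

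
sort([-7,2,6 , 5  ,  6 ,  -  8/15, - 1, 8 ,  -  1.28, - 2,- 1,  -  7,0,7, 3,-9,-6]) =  [-9, - 7, - 7,-6,-2, - 1.28,  -  1,-1, - 8/15,0, 2,3,5,6,6,7, 8] 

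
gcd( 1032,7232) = 8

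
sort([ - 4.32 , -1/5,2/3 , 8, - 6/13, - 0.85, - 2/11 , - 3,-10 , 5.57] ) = [ - 10 ,  -  4.32, - 3,-0.85,-6/13 , - 1/5 , - 2/11, 2/3, 5.57, 8 ]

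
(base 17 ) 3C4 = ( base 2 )10000110011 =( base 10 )1075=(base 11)898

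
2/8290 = 1/4145 = 0.00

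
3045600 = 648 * 4700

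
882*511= 450702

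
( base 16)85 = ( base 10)133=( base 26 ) 53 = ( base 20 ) 6D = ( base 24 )5d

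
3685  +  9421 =13106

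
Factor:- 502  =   - 2^1*251^1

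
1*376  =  376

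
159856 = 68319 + 91537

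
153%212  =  153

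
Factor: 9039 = 3^1*23^1*131^1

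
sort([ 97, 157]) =[97, 157 ]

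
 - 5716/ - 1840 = 3 + 49/460 = 3.11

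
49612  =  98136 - 48524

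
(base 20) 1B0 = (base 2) 1001101100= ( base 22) 164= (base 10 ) 620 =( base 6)2512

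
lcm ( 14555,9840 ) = 698640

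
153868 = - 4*(  -  38467) 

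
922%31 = 23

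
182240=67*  2720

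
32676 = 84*389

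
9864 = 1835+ 8029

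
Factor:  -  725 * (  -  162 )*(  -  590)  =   - 69295500=- 2^2*3^4*5^3*29^1*59^1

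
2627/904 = 2+ 819/904 = 2.91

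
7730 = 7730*1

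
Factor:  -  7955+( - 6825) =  - 2^2*  5^1*739^1 = -14780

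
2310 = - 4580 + 6890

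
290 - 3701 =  - 3411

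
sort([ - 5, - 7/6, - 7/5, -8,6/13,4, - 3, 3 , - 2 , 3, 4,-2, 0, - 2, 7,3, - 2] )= [ - 8,-5,  -  3, - 2, - 2, - 2,  -  2, - 7/5, - 7/6, 0, 6/13, 3,3, 3, 4,4, 7]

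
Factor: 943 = 23^1*41^1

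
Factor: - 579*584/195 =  - 2^3*5^ ( - 1)*13^( - 1) * 73^1*193^1 = - 112712/65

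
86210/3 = 28736 + 2/3 = 28736.67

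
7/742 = 1/106 = 0.01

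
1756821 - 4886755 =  - 3129934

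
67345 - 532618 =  - 465273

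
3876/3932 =969/983 = 0.99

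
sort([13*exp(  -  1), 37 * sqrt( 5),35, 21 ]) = [ 13*exp( - 1 ), 21 , 35,37*sqrt( 5)]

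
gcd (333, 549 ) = 9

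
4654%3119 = 1535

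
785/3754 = 785/3754 =0.21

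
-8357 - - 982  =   - 7375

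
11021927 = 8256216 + 2765711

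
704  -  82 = 622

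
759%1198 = 759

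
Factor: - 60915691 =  - 19^1*199^1*16111^1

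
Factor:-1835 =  - 5^1*367^1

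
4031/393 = 10 + 101/393 = 10.26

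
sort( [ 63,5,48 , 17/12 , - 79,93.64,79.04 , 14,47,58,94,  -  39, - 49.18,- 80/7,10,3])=[ - 79 , - 49.18, - 39,- 80/7,17/12 , 3, 5, 10,14,47,48,58,63, 79.04 , 93.64,94]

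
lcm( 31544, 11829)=94632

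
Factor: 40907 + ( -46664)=-3^1*19^1*101^1=   -5757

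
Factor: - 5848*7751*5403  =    -  2^3 * 3^1*17^1*23^1 * 43^1*337^1*1801^1 = -  244906362744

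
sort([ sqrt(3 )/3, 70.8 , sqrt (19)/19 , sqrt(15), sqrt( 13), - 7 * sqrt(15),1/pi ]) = [ - 7 * sqrt( 15),sqrt(19) /19,1/pi,sqrt (3 )/3 , sqrt(13 ),sqrt( 15 ),70.8]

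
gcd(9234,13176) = 54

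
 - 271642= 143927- 415569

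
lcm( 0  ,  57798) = 0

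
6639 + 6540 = 13179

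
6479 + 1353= 7832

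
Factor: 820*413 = 338660 = 2^2*5^1* 7^1*41^1*59^1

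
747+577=1324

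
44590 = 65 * 686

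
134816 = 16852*8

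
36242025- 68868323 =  - 32626298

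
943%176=63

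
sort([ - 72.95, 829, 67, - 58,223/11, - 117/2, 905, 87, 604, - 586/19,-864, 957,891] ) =[ - 864, - 72.95, -117/2,-58, - 586/19,223/11, 67,87, 604 , 829, 891, 905,957 ] 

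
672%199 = 75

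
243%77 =12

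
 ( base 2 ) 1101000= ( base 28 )3k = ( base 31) 3b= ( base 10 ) 104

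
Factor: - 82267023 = -3^1  *27422341^1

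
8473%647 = 62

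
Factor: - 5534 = -2^1* 2767^1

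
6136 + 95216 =101352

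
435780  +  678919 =1114699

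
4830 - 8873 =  - 4043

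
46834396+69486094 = 116320490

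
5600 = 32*175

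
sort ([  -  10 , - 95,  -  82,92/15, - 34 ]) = [ - 95, -82,  -  34, - 10,92/15]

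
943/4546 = 943/4546  =  0.21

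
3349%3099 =250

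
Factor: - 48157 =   -  48157^1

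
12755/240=2551/48= 53.15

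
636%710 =636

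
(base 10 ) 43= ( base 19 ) 25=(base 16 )2B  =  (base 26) 1H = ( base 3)1121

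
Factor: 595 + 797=1392 = 2^4 * 3^1*29^1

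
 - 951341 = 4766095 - 5717436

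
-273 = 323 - 596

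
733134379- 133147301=599987078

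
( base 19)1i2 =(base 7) 2025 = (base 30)nf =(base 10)705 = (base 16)2c1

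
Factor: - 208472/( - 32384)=103/16 = 2^( - 4 ) * 103^1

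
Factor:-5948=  - 2^2 * 1487^1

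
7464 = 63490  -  56026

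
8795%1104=1067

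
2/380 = 1/190= 0.01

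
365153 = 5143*71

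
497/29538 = 497/29538 = 0.02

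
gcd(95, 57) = 19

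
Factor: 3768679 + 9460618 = 131^1*100987^1 = 13229297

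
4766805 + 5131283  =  9898088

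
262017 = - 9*( - 29113)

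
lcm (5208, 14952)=463512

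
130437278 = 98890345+31546933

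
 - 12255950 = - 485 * 25270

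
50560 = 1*50560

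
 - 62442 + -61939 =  - 124381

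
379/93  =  379/93= 4.08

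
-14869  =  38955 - 53824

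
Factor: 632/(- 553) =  - 8/7 =-2^3*7^(-1) 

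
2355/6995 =471/1399=0.34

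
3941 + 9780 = 13721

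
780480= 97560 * 8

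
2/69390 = 1/34695 = 0.00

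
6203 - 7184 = -981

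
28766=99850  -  71084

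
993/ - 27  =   - 331/9 = - 36.78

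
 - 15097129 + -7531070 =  - 22628199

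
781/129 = 6+7/129=6.05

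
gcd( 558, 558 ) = 558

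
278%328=278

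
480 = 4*120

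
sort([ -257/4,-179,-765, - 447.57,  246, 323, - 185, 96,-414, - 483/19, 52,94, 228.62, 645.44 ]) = [-765, - 447.57,  -  414 ,- 185, - 179, - 257/4,-483/19, 52, 94,96,228.62, 246,323, 645.44]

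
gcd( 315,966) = 21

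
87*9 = 783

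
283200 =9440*30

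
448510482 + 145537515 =594047997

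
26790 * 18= 482220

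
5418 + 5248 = 10666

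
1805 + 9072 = 10877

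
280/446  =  140/223= 0.63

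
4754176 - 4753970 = 206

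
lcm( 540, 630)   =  3780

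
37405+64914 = 102319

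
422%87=74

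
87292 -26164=61128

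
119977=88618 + 31359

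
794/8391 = 794/8391 =0.09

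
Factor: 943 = 23^1*41^1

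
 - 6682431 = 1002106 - 7684537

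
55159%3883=797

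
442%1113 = 442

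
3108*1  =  3108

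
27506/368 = 74 + 137/184 = 74.74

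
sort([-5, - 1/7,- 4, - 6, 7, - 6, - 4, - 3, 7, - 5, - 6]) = [ - 6, - 6, - 6,  -  5, - 5, - 4,  -  4, - 3, -1/7,7,7 ] 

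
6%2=0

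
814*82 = 66748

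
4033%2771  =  1262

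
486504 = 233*2088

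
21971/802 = 21971/802 = 27.40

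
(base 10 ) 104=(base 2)1101000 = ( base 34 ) 32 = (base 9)125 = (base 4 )1220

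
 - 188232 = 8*( - 23529)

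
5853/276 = 21 + 19/92=21.21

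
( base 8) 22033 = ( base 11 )6a43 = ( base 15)2b13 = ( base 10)9243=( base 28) BM3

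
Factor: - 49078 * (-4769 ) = 234052982 = 2^1*19^1*53^1*251^1*463^1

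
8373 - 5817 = 2556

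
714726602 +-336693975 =378032627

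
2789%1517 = 1272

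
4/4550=2/2275 = 0.00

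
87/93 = 29/31  =  0.94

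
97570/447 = 97570/447 = 218.28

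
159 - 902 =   -  743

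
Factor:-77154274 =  - 2^1*38577137^1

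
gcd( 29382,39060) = 6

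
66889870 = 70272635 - 3382765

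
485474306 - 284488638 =200985668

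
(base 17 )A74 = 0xBC5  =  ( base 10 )3013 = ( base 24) 55d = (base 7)11533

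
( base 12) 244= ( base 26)d2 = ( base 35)9P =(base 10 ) 340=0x154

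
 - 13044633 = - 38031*343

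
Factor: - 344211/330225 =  - 5^ ( -2)*17^( - 1 )*443^1 = - 443/425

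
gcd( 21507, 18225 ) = 3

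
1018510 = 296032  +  722478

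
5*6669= 33345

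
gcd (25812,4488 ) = 12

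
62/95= 62/95 = 0.65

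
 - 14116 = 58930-73046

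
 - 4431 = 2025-6456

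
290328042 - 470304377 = - 179976335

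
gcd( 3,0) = 3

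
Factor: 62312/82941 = 2^3*3^( - 1 ) * 7789^1*  27647^ (  -  1)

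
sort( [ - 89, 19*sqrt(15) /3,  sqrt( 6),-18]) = [  -  89, - 18,sqrt(6), 19 *sqrt (15 )/3]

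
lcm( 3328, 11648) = 23296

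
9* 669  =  6021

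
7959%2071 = 1746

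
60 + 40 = 100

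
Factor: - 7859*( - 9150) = 71909850= 2^1*3^1*5^2*29^1* 61^1*271^1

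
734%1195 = 734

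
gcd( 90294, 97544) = 2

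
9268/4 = 2317 =2317.00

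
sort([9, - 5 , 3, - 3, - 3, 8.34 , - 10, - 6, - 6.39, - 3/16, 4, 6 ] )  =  [-10, - 6.39, - 6, - 5,-3 , - 3, - 3/16, 3, 4, 6, 8.34,9]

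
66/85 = 66/85 = 0.78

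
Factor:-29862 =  - 2^1  *3^3*7^1*79^1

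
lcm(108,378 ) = 756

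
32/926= 16/463 = 0.03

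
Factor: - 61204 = - 2^2 * 11^1*13^1 *107^1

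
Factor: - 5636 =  - 2^2*1409^1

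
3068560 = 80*38357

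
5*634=3170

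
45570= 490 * 93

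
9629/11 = 875 + 4/11 = 875.36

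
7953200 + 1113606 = 9066806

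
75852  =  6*12642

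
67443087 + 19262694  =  86705781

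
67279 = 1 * 67279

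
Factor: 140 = 2^2*5^1*7^1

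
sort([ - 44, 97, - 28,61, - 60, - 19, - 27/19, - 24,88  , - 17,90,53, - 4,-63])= [ - 63, - 60,- 44,-28,- 24, - 19, - 17 , - 4, - 27/19,53, 61,  88 , 90,97]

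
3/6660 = 1/2220 = 0.00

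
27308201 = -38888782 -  - 66196983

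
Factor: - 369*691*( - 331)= 3^2*41^1*331^1*691^1 = 84398049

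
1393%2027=1393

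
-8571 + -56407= - 64978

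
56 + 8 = 64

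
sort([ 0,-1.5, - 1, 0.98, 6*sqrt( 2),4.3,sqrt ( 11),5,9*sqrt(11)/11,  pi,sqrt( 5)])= [  -  1.5, - 1,  0,0.98, sqrt ( 5 ),9*sqrt( 11)/11,pi, sqrt(11),4.3, 5, 6*sqrt(2 )]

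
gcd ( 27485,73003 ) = 1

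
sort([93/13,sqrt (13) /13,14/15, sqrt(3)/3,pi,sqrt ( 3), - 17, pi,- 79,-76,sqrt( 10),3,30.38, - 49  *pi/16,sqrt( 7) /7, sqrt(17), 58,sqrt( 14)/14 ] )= [ - 79, - 76, - 17, - 49*pi/16,sqrt( 14)/14, sqrt( 13)/13, sqrt ( 7 )/7,sqrt( 3)/3,14/15,sqrt( 3), 3 , pi, pi,sqrt( 10),sqrt( 17),93/13,  30.38, 58 ] 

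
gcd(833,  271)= 1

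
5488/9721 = 5488/9721 = 0.56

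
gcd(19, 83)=1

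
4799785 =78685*61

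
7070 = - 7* ( - 1010 ) 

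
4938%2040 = 858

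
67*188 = 12596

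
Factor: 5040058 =2^1*17^1*271^1*547^1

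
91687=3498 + 88189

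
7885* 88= 693880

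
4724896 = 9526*496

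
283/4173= 283/4173 =0.07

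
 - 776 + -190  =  -966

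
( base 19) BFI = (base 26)68A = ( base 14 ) 17b4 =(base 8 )10262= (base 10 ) 4274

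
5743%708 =79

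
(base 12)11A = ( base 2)10100110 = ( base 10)166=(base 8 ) 246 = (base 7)325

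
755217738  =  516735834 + 238481904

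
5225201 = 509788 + 4715413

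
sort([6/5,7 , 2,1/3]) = [ 1/3,6/5,2,7 ] 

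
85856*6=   515136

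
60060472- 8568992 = 51491480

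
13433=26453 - 13020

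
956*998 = 954088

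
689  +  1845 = 2534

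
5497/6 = 916 + 1/6 = 916.17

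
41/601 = 41/601=0.07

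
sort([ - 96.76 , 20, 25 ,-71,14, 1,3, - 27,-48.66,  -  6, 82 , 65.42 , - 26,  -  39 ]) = [ - 96.76, - 71,-48.66, - 39, - 27, - 26 , - 6,1,  3, 14,20, 25 , 65.42,82] 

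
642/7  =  91 + 5/7 = 91.71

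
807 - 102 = 705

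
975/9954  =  325/3318 = 0.10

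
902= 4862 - 3960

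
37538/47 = 798  +  32/47=798.68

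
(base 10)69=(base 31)27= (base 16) 45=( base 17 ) 41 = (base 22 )33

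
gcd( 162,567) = 81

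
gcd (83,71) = 1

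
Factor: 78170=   2^1 * 5^1*7817^1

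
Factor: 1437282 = 2^1 * 3^2 * 7^1*11^1*17^1*61^1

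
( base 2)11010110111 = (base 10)1719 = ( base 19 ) 4E9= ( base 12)BB3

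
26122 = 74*353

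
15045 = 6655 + 8390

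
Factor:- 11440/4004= -20/7 = - 2^2*5^1 * 7^( - 1) 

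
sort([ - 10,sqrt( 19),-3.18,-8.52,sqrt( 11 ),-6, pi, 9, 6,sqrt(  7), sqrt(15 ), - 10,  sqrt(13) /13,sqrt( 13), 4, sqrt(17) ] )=[-10, - 10,-8.52,  -  6, - 3.18,sqrt(13) /13, sqrt( 7 ), pi,  sqrt(11),sqrt(13), sqrt( 15),4, sqrt( 17), sqrt( 19 ), 6  ,  9] 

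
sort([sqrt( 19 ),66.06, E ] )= [E,sqrt(19 ),  66.06]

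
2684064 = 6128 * 438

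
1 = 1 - 0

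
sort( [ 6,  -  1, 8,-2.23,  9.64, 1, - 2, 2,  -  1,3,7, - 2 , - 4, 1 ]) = [ - 4,-2.23, - 2,-2,- 1,  -  1,1,1, 2, 3  ,  6,7,  8,9.64]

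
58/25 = 58/25 = 2.32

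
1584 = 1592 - 8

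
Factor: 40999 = 7^1*5857^1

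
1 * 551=551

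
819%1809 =819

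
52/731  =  52/731= 0.07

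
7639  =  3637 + 4002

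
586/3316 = 293/1658 = 0.18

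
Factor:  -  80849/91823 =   -  80849^1*91823^( - 1)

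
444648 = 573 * 776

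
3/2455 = 3/2455 =0.00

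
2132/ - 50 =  - 1066/25 = - 42.64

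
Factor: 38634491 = 7^4*16091^1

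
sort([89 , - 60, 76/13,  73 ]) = [ - 60,76/13, 73, 89 ] 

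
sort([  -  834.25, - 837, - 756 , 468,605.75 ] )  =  [ - 837, - 834.25, - 756, 468 , 605.75]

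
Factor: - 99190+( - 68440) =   -  2^1*5^1*16763^1= - 167630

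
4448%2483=1965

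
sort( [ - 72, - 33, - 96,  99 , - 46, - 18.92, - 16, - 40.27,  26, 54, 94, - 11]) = [ - 96 ,-72, - 46, - 40.27, - 33, - 18.92, - 16, - 11,26,54 , 94, 99]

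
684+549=1233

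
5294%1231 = 370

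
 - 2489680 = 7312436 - 9802116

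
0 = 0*32627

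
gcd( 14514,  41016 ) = 6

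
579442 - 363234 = 216208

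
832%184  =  96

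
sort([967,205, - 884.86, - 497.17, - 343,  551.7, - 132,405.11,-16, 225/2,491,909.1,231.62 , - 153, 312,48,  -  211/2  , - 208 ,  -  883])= [ -884.86 , - 883,  -  497.17 , - 343, - 208,  -  153,-132,  -  211/2,-16,48,225/2, 205,231.62,312,405.11,491,551.7, 909.1,967 ] 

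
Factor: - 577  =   - 577^1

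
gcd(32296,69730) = 734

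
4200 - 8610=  - 4410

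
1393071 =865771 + 527300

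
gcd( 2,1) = 1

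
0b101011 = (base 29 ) 1E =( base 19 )25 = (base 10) 43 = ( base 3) 1121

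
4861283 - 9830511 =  - 4969228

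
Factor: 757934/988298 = 113^(  -  1 )*4373^( - 1 )*378967^1= 378967/494149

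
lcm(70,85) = 1190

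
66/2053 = 66/2053 = 0.03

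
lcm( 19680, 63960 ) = 255840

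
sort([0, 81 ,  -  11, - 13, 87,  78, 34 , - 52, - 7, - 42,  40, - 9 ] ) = [-52, - 42, -13,- 11,-9,-7 , 0, 34, 40, 78,81, 87 ]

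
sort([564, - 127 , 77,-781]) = [ - 781, - 127 , 77,  564 ]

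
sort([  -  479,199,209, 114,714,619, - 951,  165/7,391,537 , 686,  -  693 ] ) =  [ - 951,  -  693,  -  479,165/7,114,199,209,391,537,619,686,714 ] 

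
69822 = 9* 7758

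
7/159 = 7/159 = 0.04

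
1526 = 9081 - 7555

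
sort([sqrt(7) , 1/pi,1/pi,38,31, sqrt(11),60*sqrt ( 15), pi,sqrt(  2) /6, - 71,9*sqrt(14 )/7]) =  [ - 71,sqrt(2) /6, 1/pi,1/pi,sqrt(7 ),pi,  sqrt(11),9  *sqrt(14) /7,31,38,60*sqrt(15) ]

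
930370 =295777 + 634593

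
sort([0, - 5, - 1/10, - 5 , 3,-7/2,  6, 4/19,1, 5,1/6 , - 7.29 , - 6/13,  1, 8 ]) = [ - 7.29, - 5, - 5, - 7/2,  -  6/13, -1/10,0,1/6, 4/19 , 1,1, 3 , 5 , 6 , 8 ] 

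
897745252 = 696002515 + 201742737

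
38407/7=38407/7  =  5486.71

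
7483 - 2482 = 5001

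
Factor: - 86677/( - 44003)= 79^(  -  1)*557^(  -  1) * 86677^1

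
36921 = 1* 36921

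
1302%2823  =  1302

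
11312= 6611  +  4701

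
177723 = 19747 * 9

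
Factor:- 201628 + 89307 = - 112321 = - 11^1 * 10211^1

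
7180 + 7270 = 14450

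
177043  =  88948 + 88095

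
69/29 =2 + 11/29 = 2.38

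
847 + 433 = 1280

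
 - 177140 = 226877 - 404017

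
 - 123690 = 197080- 320770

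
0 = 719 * 0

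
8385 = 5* 1677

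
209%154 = 55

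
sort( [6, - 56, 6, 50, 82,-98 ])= [ - 98,  -  56, 6,  6, 50, 82] 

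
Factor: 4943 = 4943^1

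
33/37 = 33/37 = 0.89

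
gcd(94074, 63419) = 1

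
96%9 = 6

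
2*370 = 740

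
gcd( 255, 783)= 3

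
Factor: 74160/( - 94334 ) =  - 37080/47167  =  - 2^3*3^2 * 5^1*101^( - 1)*103^1*467^( - 1) 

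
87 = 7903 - 7816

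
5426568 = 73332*74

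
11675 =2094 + 9581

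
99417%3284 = 897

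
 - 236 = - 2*118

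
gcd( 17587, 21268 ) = 409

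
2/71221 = 2/71221 = 0.00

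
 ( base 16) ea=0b11101010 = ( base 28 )8a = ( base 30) 7o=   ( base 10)234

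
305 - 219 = 86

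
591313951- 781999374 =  - 190685423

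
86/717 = 86/717=0.12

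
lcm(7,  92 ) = 644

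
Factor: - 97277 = -89^1*1093^1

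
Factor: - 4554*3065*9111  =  -127171429110 = - 2^1 * 3^3*5^1*11^1 *23^1*613^1*3037^1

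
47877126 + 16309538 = 64186664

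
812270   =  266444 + 545826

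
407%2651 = 407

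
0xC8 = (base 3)21102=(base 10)200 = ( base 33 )62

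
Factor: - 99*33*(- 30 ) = 98010 = 2^1*3^4*5^1 *11^2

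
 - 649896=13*( - 49992 )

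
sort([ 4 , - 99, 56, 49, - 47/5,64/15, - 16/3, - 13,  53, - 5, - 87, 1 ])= [ - 99, - 87 , - 13, - 47/5, - 16/3,-5 , 1, 4, 64/15 , 49, 53,56] 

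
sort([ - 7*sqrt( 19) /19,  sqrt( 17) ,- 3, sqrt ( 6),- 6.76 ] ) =[ - 6.76,-3,  -  7*sqrt( 19) /19,sqrt(6 ),sqrt(17 ) ] 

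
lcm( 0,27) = 0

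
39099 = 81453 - 42354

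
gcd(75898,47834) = 2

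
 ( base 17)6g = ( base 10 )118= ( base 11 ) A8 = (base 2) 1110110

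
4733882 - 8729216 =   -  3995334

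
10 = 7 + 3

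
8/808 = 1/101   =  0.01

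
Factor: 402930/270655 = 198/133 = 2^1*3^2*7^( - 1)*11^1*19^( - 1) 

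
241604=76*3179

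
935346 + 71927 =1007273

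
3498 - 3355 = 143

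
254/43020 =127/21510 = 0.01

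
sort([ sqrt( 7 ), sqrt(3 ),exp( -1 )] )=[exp( - 1 ), sqrt(3) , sqrt (7 )] 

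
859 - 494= 365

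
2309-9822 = - 7513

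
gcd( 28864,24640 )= 704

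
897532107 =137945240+759586867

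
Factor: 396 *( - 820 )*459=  - 149046480 = - 2^4  *  3^5 *5^1*11^1*17^1 * 41^1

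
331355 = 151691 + 179664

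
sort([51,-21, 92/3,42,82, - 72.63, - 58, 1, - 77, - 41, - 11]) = [ - 77, - 72.63 , - 58,  -  41, - 21 , - 11, 1,92/3 , 42, 51,82]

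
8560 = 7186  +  1374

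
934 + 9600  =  10534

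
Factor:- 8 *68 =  - 544 = - 2^5*17^1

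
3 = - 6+9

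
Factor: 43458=2^1*3^1 * 7243^1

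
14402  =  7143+7259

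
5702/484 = 2851/242 = 11.78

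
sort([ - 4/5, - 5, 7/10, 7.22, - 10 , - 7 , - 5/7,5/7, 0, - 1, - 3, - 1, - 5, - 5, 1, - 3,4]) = [ - 10 ,- 7,  -  5, - 5, - 5, - 3, - 3, - 1, - 1,-4/5, - 5/7,0,7/10, 5/7,1, 4,7.22]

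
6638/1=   6638 = 6638.00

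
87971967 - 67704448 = 20267519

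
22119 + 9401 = 31520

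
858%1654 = 858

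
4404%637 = 582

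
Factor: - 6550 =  - 2^1 *5^2*131^1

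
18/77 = 18/77 = 0.23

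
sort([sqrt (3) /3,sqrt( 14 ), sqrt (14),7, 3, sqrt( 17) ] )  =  [ sqrt( 3)/3, 3,sqrt(14), sqrt( 14), sqrt( 17) , 7 ]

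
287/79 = 287/79=   3.63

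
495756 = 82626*6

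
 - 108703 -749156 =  - 857859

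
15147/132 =114  +  3/4=114.75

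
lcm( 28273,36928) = 1809472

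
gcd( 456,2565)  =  57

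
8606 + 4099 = 12705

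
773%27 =17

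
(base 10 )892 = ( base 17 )318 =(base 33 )r1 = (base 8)1574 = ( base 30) tm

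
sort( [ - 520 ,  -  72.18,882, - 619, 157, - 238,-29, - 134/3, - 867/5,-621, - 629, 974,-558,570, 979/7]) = [ - 629, - 621, - 619, - 558, - 520, -238, - 867/5 , - 72.18, - 134/3,-29, 979/7,157,570  ,  882, 974]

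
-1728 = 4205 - 5933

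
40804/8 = 5100  +  1/2 = 5100.50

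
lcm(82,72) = 2952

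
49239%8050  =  939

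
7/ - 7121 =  - 7/7121 =- 0.00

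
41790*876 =36608040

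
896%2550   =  896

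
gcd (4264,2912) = 104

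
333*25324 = 8432892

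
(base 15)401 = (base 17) 320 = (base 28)145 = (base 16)385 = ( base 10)901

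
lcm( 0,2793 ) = 0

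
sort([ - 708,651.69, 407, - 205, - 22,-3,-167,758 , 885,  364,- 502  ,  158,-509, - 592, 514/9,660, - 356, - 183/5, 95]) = [-708, - 592, - 509, - 502, - 356, - 205,-167, - 183/5, - 22,  -  3,514/9,95,158, 364, 407,651.69,660,758,885]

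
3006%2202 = 804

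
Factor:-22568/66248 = - 31/91 = - 7^( - 1)*13^( - 1 )*31^1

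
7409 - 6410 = 999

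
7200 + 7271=14471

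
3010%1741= 1269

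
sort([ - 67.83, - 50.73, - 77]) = [ - 77  ,- 67.83 , - 50.73]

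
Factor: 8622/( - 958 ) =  - 3^2   =  - 9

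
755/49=755/49 = 15.41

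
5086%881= 681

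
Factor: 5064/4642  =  2^2 * 3^1*11^(-1) = 12/11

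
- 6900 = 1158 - 8058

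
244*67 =16348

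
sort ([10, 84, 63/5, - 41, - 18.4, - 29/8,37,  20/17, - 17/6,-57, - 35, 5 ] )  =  [ - 57, - 41, - 35, - 18.4, - 29/8, - 17/6,  20/17, 5, 10, 63/5,37, 84 ] 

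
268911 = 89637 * 3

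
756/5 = 151  +  1/5 =151.20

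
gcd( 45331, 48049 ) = 1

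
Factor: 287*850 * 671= 2^1*5^2*7^1*11^1  *  17^1*41^1*61^1=   163690450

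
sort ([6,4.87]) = [ 4.87, 6]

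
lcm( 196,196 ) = 196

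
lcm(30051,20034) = 60102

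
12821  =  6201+6620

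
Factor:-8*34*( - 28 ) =2^6*7^1*17^1= 7616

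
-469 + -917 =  - 1386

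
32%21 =11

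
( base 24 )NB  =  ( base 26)lh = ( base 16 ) 233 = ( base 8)1063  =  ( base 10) 563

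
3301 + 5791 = 9092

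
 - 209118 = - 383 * 546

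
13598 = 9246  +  4352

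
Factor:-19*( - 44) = 2^2*11^1*19^1 = 836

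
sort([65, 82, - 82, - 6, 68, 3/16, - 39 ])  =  [ - 82,-39,  -  6, 3/16 , 65, 68, 82] 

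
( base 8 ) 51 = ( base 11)38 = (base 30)1b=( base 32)19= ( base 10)41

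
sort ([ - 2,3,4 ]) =[ - 2,3,4] 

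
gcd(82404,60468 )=12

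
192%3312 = 192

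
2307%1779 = 528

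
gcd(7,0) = 7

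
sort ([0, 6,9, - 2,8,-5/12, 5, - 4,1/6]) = [  -  4, -2 , - 5/12,0, 1/6,5 , 6,8, 9]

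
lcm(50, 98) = 2450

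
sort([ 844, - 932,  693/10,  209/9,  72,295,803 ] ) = [ - 932, 209/9, 693/10, 72, 295, 803,  844 ]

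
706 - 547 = 159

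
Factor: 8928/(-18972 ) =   -  8/17 = - 2^3 * 17^ (-1)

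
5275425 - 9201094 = -3925669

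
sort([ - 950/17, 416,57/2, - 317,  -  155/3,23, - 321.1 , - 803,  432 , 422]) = [ - 803,-321.1, - 317,  -  950/17, - 155/3 , 23, 57/2 , 416, 422, 432]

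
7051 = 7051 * 1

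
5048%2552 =2496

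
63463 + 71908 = 135371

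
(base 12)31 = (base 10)37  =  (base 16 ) 25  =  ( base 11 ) 34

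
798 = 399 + 399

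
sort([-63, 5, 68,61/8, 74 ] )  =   [ - 63, 5, 61/8, 68,74 ]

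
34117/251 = 135 + 232/251 = 135.92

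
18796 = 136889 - 118093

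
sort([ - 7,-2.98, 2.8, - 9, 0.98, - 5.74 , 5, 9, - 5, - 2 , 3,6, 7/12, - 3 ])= [ - 9, - 7, - 5.74, - 5, - 3, - 2.98, - 2, 7/12 , 0.98,2.8, 3,5,6, 9 ] 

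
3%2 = 1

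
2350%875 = 600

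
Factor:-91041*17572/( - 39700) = 3^1*5^( - 2) *23^1*191^1 * 397^(-1 )*30347^1 = 399943113/9925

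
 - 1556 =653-2209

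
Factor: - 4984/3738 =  - 4/3 = -  2^2*3^( - 1) 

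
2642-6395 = -3753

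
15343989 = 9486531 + 5857458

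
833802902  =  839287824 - 5484922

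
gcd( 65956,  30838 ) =2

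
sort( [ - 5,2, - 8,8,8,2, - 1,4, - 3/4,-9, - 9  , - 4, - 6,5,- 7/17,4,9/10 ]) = [-9, - 9, - 8,-6,-5, - 4, - 1,- 3/4, - 7/17, 9/10, 2,2,4,4, 5 , 8, 8]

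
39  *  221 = 8619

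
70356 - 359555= - 289199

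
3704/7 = 529  +  1/7 = 529.14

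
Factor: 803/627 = 3^( - 1 )*19^(-1)*73^1  =  73/57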